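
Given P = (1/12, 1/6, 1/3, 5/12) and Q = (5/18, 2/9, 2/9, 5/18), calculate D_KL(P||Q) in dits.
0.0677 dits

KL divergence: D_KL(P||Q) = Σ p(x) log(p(x)/q(x))

Computing term by term:
  x=0: 1/12 × log_10[(1/12)/(5/18)] = 1/12 × -0.5229 = -0.0436
  x=1: 1/6 × log_10[(1/6)/(2/9)] = 1/6 × -0.1249 = -0.0208
  x=2: 1/3 × log_10[(1/3)/(2/9)] = 1/3 × 0.1761 = 0.0587
  x=3: 5/12 × log_10[(5/12)/(5/18)] = 5/12 × 0.1761 = 0.0734

D_KL(P||Q) = 0.0677 dits

Note: KL divergence is always non-negative and equals 0 iff P = Q.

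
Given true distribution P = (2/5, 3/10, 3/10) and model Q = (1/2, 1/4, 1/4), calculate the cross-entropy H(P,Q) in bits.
1.6000 bits

Cross-entropy: H(P,Q) = -Σ p(x) log q(x)

Alternatively: H(P,Q) = H(P) + D_KL(P||Q)
H(P) = 1.5710 bits
D_KL(P||Q) = 0.0290 bits

H(P,Q) = 1.5710 + 0.0290 = 1.6000 bits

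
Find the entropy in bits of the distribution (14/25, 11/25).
0.9896 bits

Shannon entropy is H(X) = -Σ p(x) log p(x).

For P = (14/25, 11/25):
H = -14/25 × log_2(14/25) -11/25 × log_2(11/25)
H = 0.9896 bits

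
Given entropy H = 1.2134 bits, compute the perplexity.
2.3188

Perplexity is 2^H (or exp(H) for natural log).

H = 1.2134 bits
Perplexity = 2^1.2134 = 2.3188

Interpretation: The model's uncertainty is equivalent to choosing uniformly among 2.3 options.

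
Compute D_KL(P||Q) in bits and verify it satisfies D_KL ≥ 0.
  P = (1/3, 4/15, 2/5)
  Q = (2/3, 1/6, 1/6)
0.3527 bits

KL divergence satisfies the Gibbs inequality: D_KL(P||Q) ≥ 0 for all distributions P, Q.

D_KL(P||Q) = Σ p(x) log(p(x)/q(x))
Term by term:
  x=0: 1/3 × log_2[(1/3)/(2/3)] = -0.3333
  x=1: 4/15 × log_2[(4/15)/(1/6)] = 0.1808
  x=2: 2/5 × log_2[(2/5)/(1/6)] = 0.5052
D_KL(P||Q) = 0.3527 bits

D_KL(P||Q) = 0.3527 ≥ 0 ✓

This non-negativity is a fundamental property: relative entropy cannot be negative because it measures how different Q is from P.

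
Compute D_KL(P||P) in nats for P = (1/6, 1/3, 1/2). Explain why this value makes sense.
0.0000 nats

KL divergence satisfies the Gibbs inequality: D_KL(P||Q) ≥ 0 for all distributions P, Q.

D_KL(P||Q) = Σ p(x) log(p(x)/q(x))
Each term is p(x) × log_e(p(x)/p(x)) = p(x) × log_e(1) = 0, so the sum is 0.
D_KL(P||Q) = 0.0000 nats

When P = Q, the KL divergence is exactly 0, as there is no 'divergence' between identical distributions.

This non-negativity is a fundamental property: relative entropy cannot be negative because it measures how different Q is from P.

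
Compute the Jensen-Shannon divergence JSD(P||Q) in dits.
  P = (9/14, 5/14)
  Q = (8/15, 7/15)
0.0027 dits

Jensen-Shannon divergence is:
JSD(P||Q) = 0.5 × D_KL(P||M) + 0.5 × D_KL(Q||M)
where M = 0.5 × (P + Q) is the mixture distribution.

M = 0.5 × (9/14, 5/14) + 0.5 × (8/15, 7/15) = (0.588095, 0.411905)

D_KL(P||M) = 0.0027 dits
D_KL(Q||M) = 0.0027 dits

JSD(P||Q) = 0.5 × 0.0027 + 0.5 × 0.0027 = 0.0027 dits

Unlike KL divergence, JSD is symmetric and bounded: 0 ≤ JSD ≤ log(2).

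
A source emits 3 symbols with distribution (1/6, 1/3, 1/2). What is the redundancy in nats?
0.0872 nats

Redundancy measures how far a source is from maximum entropy:
R = H_max - H(X)

Maximum entropy for 3 symbols: H_max = log_e(3) = 1.0986 nats
Actual entropy: H(X) = 1.0114 nats
Redundancy: R = 1.0986 - 1.0114 = 0.0872 nats

This redundancy represents potential for compression: the source could be compressed by 0.0872 nats per symbol.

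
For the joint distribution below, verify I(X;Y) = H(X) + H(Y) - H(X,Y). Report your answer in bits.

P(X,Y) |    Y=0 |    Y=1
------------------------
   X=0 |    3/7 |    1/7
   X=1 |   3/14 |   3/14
I(X;Y) = 0.0481 bits

Mutual information has multiple equivalent forms:
- I(X;Y) = H(X) - H(X|Y)
- I(X;Y) = H(Y) - H(Y|X)
- I(X;Y) = H(X) + H(Y) - H(X,Y)

Computing all quantities:
H(X) = 0.9852, H(Y) = 0.9403, H(X,Y) = 1.8774
H(X|Y) = 0.9371, H(Y|X) = 0.8922

Verification:
H(X) - H(X|Y) = 0.9852 - 0.9371 = 0.0481
H(Y) - H(Y|X) = 0.9403 - 0.8922 = 0.0481
H(X) + H(Y) - H(X,Y) = 0.9852 + 0.9403 - 1.8774 = 0.0481

All forms give I(X;Y) = 0.0481 bits. ✓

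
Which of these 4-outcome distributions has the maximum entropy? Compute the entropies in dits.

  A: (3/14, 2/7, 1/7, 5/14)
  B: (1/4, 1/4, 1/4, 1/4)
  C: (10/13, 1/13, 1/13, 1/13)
B

For a discrete distribution over n outcomes, entropy is maximized by the uniform distribution.

Computing entropies:
H(A) = 0.5792 dits
H(B) = 0.6021 dits
H(C) = 0.3447 dits

The uniform distribution (where all probabilities equal 1/4) achieves the maximum entropy of log_10(4) = 0.6021 dits.

Distribution B has the highest entropy.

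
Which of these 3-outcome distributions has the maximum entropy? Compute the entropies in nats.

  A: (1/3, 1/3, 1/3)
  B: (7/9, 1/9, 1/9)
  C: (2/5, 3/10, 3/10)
A

For a discrete distribution over n outcomes, entropy is maximized by the uniform distribution.

Computing entropies:
H(A) = 1.0986 nats
H(B) = 0.6837 nats
H(C) = 1.0889 nats

The uniform distribution (where all probabilities equal 1/3) achieves the maximum entropy of log_e(3) = 1.0986 nats.

Distribution A has the highest entropy.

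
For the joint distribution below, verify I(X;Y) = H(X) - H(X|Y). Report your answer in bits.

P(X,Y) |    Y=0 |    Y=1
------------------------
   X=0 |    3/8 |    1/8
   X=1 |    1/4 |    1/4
I(X;Y) = 0.0488 bits

Mutual information has multiple equivalent forms:
- I(X;Y) = H(X) - H(X|Y)
- I(X;Y) = H(Y) - H(Y|X)
- I(X;Y) = H(X) + H(Y) - H(X,Y)

Computing all quantities:
H(X) = 1.0000, H(Y) = 0.9544, H(X,Y) = 1.9056
H(X|Y) = 0.9512, H(Y|X) = 0.9056

Verification:
H(X) - H(X|Y) = 1.0000 - 0.9512 = 0.0488
H(Y) - H(Y|X) = 0.9544 - 0.9056 = 0.0488
H(X) + H(Y) - H(X,Y) = 1.0000 + 0.9544 - 1.9056 = 0.0488

All forms give I(X;Y) = 0.0488 bits. ✓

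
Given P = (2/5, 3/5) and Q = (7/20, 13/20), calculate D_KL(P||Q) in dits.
0.0023 dits

KL divergence: D_KL(P||Q) = Σ p(x) log(p(x)/q(x))

Computing term by term:
  x=0: 2/5 × log_10[(2/5)/(7/20)] = 2/5 × 0.0580 = 0.0232
  x=1: 3/5 × log_10[(3/5)/(13/20)] = 3/5 × -0.0348 = -0.0209

D_KL(P||Q) = 0.0023 dits

Note: KL divergence is always non-negative and equals 0 iff P = Q.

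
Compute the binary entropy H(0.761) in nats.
0.5499 nats

The binary entropy function is:
H(p) = -p log(p) - (1-p) log(1-p)

H(0.761) = -0.761 × log_e(0.761) - 0.239 × log_e(0.239)
H(0.761) = 0.5499 nats

Note: Binary entropy is maximized at p=0.5 (H=1 bit) and minimized at p=0 or p=1 (H=0).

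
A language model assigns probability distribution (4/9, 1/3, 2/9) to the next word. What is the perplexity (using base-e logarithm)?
2.8888

Perplexity is e^H (or exp(H) for natural log).

First, H = -Σ p log p = 1.0609 nats
Perplexity = e^1.0609 = 2.8888

Interpretation: The model's uncertainty is equivalent to choosing uniformly among 2.9 options.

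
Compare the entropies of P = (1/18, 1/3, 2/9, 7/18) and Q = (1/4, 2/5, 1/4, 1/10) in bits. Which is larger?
Q

Computing entropies in bits:
H(P) = 1.7721
H(Q) = 1.8610

Distribution Q has higher entropy.

Intuition: The distribution closer to uniform (more spread out) has higher entropy.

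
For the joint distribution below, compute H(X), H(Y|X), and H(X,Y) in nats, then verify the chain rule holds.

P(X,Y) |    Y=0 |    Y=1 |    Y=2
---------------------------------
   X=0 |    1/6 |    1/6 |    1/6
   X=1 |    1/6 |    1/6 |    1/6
H(X,Y) = 1.7918, H(X) = 0.6931, H(Y|X) = 1.0986 (all in nats)

Chain rule: H(X,Y) = H(X) + H(Y|X)

Left side — joint entropy directly:
H(X,Y) = -Σ p(x,y) log p(x,y) = 1.7918 nats

Right side — compute H(Y|X) from the conditional distributions:
P(X) = (1/2, 1/2), so H(X) = 0.6931 nats
H(Y|X) = Σ_x P(X=x) · H(Y|X=x):
  P(Y|X=0) = (1/3, 1/3, 1/3), H(Y|X=0) = 1.0986, weight P(X=0) = 1/2
  P(Y|X=1) = (1/3, 1/3, 1/3), H(Y|X=1) = 1.0986, weight P(X=1) = 1/2
H(Y|X) = 1.0986 nats

H(X) + H(Y|X) = 0.6931 + 1.0986 = 1.7918 nats

Both sides equal 1.7918 nats. ✓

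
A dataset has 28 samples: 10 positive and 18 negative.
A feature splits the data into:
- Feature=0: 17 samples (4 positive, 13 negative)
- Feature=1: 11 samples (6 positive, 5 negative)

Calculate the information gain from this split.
0.0719 bits

Information Gain = H(Y) - H(Y|Feature)

Before split:
P(positive) = 10/28 = 0.3571
H(Y) = 0.9403 bits

After split:
Feature=0: H = 0.7871 bits (weight = 17/28)
Feature=1: H = 0.9940 bits (weight = 11/28)
H(Y|Feature) = (17/28)×0.7871 + (11/28)×0.9940 = 0.8684 bits

Information Gain = 0.9403 - 0.8684 = 0.0719 bits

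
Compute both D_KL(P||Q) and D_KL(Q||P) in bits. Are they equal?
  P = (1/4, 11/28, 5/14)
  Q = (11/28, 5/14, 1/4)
D_KL(P||Q) = 0.0748, D_KL(Q||P) = 0.0784

KL divergence is not symmetric: D_KL(P||Q) ≠ D_KL(Q||P) in general.

D_KL(P||Q) = 0.0748 bits
D_KL(Q||P) = 0.0784 bits

No, they are not equal!

This asymmetry is why KL divergence is not a true distance metric.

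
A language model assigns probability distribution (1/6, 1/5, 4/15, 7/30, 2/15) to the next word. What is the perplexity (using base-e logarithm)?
4.8608

Perplexity is e^H (or exp(H) for natural log).

First, H = -Σ p log p = 1.5812 nats
Perplexity = e^1.5812 = 4.8608

Interpretation: The model's uncertainty is equivalent to choosing uniformly among 4.9 options.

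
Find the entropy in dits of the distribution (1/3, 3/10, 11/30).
0.4757 dits

Shannon entropy is H(X) = -Σ p(x) log p(x).

For P = (1/3, 3/10, 11/30):
H = -1/3 × log_10(1/3) -3/10 × log_10(3/10) -11/30 × log_10(11/30)
H = 0.4757 dits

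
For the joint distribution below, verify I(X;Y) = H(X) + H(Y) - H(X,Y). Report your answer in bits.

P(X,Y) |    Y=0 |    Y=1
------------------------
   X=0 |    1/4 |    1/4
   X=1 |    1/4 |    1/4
I(X;Y) = 0.0000 bits

Mutual information has multiple equivalent forms:
- I(X;Y) = H(X) - H(X|Y)
- I(X;Y) = H(Y) - H(Y|X)
- I(X;Y) = H(X) + H(Y) - H(X,Y)

Computing all quantities:
H(X) = 1.0000, H(Y) = 1.0000, H(X,Y) = 2.0000
H(X|Y) = 1.0000, H(Y|X) = 1.0000

Verification:
H(X) - H(X|Y) = 1.0000 - 1.0000 = 0.0000
H(Y) - H(Y|X) = 1.0000 - 1.0000 = 0.0000
H(X) + H(Y) - H(X,Y) = 1.0000 + 1.0000 - 2.0000 = 0.0000

All forms give I(X;Y) = 0.0000 bits. ✓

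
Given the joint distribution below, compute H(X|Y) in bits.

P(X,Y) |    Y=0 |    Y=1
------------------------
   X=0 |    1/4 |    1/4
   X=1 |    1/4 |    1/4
1.0000 bits

Using the chain rule: H(X|Y) = H(X,Y) - H(Y)

First, compute H(X,Y) = 2.0000 bits

Marginal P(Y) = (1/2, 1/2)
H(Y) = 1.0000 bits

H(X|Y) = H(X,Y) - H(Y) = 2.0000 - 1.0000 = 1.0000 bits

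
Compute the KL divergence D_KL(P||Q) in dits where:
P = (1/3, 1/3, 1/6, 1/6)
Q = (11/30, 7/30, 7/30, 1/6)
0.0135 dits

KL divergence: D_KL(P||Q) = Σ p(x) log(p(x)/q(x))

Computing term by term:
  x=0: 1/3 × log_10[(1/3)/(11/30)] = 1/3 × -0.0414 = -0.0138
  x=1: 1/3 × log_10[(1/3)/(7/30)] = 1/3 × 0.1549 = 0.0516
  x=2: 1/6 × log_10[(1/6)/(7/30)] = 1/6 × -0.1461 = -0.0244
  x=3: 1/6 × log_10[(1/6)/(1/6)] = 1/6 × 0.0000 = 0.0000

D_KL(P||Q) = 0.0135 dits

Note: KL divergence is always non-negative and equals 0 iff P = Q.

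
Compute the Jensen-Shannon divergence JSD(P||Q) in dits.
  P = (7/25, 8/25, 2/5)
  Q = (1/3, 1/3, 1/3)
0.0012 dits

Jensen-Shannon divergence is:
JSD(P||Q) = 0.5 × D_KL(P||M) + 0.5 × D_KL(Q||M)
where M = 0.5 × (P + Q) is the mixture distribution.

M = 0.5 × (7/25, 8/25, 2/5) + 0.5 × (1/3, 1/3, 1/3) = (0.306667, 0.326667, 11/30)

D_KL(P||M) = 0.0012 dits
D_KL(Q||M) = 0.0012 dits

JSD(P||Q) = 0.5 × 0.0012 + 0.5 × 0.0012 = 0.0012 dits

Unlike KL divergence, JSD is symmetric and bounded: 0 ≤ JSD ≤ log(2).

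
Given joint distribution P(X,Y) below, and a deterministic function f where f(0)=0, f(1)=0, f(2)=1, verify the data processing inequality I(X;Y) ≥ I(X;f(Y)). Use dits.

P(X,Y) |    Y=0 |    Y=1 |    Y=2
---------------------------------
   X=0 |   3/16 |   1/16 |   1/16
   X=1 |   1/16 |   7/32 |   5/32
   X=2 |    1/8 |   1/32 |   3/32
I(X;Y) = 0.0522, I(X;f(Y)) = 0.0062, inequality holds: 0.0522 ≥ 0.0062

Data Processing Inequality: For any Markov chain X → Y → Z, we have I(X;Y) ≥ I(X;Z).

Here Z = f(Y) is a deterministic function of Y, forming X → Y → Z.

Original I(X;Y) = 0.0522 dits

After applying f:
P(X,Z) where Z=f(Y):
- P(X,Z=0) = P(X,Y=0) + P(X,Y=1)
- P(X,Z=1) = P(X,Y=2)

I(X;Z) = I(X;f(Y)) = 0.0062 dits

Verification: 0.0522 ≥ 0.0062 ✓

Information cannot be created by processing; the function f can only lose information about X.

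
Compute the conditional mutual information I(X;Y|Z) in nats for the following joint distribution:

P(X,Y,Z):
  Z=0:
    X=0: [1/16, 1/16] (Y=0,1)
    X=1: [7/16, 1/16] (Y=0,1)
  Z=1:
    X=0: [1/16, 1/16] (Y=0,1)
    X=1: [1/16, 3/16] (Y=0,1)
0.0492 nats

Conditional mutual information: I(X;Y|Z) = H(X|Z) + H(Y|Z) - H(X,Y|Z)

H(Z) = 0.6616
H(X,Z) = 1.2130 → H(X|Z) = 0.5514
H(Y,Z) = 1.2130 → H(Y|Z) = 0.5514
H(X,Y,Z) = 1.7153 → H(X,Y|Z) = 1.0537

I(X;Y|Z) = 0.5514 + 0.5514 - 1.0537 = 0.0492 nats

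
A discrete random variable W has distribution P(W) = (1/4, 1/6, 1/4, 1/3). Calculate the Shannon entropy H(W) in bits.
1.9591 bits

Shannon entropy is H(X) = -Σ p(x) log p(x).

For P = (1/4, 1/6, 1/4, 1/3):
H = -1/4 × log_2(1/4) -1/6 × log_2(1/6) -1/4 × log_2(1/4) -1/3 × log_2(1/3)
H = 1.9591 bits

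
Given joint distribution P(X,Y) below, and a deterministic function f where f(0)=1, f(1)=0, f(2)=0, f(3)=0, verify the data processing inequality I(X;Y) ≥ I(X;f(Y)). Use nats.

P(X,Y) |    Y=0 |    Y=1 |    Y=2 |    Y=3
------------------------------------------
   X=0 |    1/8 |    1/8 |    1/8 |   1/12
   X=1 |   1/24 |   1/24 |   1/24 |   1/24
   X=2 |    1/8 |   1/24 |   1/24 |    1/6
I(X;Y) = 0.0564, I(X;f(Y)) = 0.0027, inequality holds: 0.0564 ≥ 0.0027

Data Processing Inequality: For any Markov chain X → Y → Z, we have I(X;Y) ≥ I(X;Z).

Here Z = f(Y) is a deterministic function of Y, forming X → Y → Z.

Original I(X;Y) = 0.0564 nats

After applying f:
P(X,Z) where Z=f(Y):
- P(X,Z=0) = P(X,Y=1) + P(X,Y=2) + P(X,Y=3)
- P(X,Z=1) = P(X,Y=0)

I(X;Z) = I(X;f(Y)) = 0.0027 nats

Verification: 0.0564 ≥ 0.0027 ✓

Information cannot be created by processing; the function f can only lose information about X.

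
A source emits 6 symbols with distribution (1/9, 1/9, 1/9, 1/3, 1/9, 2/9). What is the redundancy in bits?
0.1656 bits

Redundancy measures how far a source is from maximum entropy:
R = H_max - H(X)

Maximum entropy for 6 symbols: H_max = log_2(6) = 2.5850 bits
Actual entropy: H(X) = 2.4194 bits
Redundancy: R = 2.5850 - 2.4194 = 0.1656 bits

This redundancy represents potential for compression: the source could be compressed by 0.1656 bits per symbol.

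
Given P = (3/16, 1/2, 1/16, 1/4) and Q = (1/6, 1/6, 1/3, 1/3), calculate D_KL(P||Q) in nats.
0.3948 nats

KL divergence: D_KL(P||Q) = Σ p(x) log(p(x)/q(x))

Computing term by term:
  x=0: 3/16 × log_e[(3/16)/(1/6)] = 3/16 × 0.1178 = 0.0221
  x=1: 1/2 × log_e[(1/2)/(1/6)] = 1/2 × 1.0986 = 0.5493
  x=2: 1/16 × log_e[(1/16)/(1/3)] = 1/16 × -1.6740 = -0.1046
  x=3: 1/4 × log_e[(1/4)/(1/3)] = 1/4 × -0.2877 = -0.0719

D_KL(P||Q) = 0.3948 nats

Note: KL divergence is always non-negative and equals 0 iff P = Q.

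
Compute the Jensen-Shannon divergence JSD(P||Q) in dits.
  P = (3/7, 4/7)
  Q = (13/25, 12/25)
0.0018 dits

Jensen-Shannon divergence is:
JSD(P||Q) = 0.5 × D_KL(P||M) + 0.5 × D_KL(Q||M)
where M = 0.5 × (P + Q) is the mixture distribution.

M = 0.5 × (3/7, 4/7) + 0.5 × (13/25, 12/25) = (0.474286, 0.525714)

D_KL(P||M) = 0.0018 dits
D_KL(Q||M) = 0.0018 dits

JSD(P||Q) = 0.5 × 0.0018 + 0.5 × 0.0018 = 0.0018 dits

Unlike KL divergence, JSD is symmetric and bounded: 0 ≤ JSD ≤ log(2).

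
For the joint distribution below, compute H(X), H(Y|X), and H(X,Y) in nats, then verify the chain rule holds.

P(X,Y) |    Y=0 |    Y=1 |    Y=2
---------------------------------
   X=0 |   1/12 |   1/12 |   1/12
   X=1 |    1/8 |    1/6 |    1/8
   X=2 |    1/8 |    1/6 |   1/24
H(X,Y) = 2.1307, H(X) = 1.0776, H(Y|X) = 1.0531 (all in nats)

Chain rule: H(X,Y) = H(X) + H(Y|X)

Left side — joint entropy directly:
H(X,Y) = -Σ p(x,y) log p(x,y) = 2.1307 nats

Right side — compute H(Y|X) from the conditional distributions:
P(X) = (1/4, 5/12, 1/3), so H(X) = 1.0776 nats
H(Y|X) = Σ_x P(X=x) · H(Y|X=x):
  P(Y|X=0) = (1/3, 1/3, 1/3), H(Y|X=0) = 1.0986, weight P(X=0) = 1/4
  P(Y|X=1) = (3/10, 2/5, 3/10), H(Y|X=1) = 1.0889, weight P(X=1) = 5/12
  P(Y|X=2) = (3/8, 1/2, 1/8), H(Y|X=2) = 0.9743, weight P(X=2) = 1/3
H(Y|X) = 1.0531 nats

H(X) + H(Y|X) = 1.0776 + 1.0531 = 2.1307 nats

Both sides equal 2.1307 nats. ✓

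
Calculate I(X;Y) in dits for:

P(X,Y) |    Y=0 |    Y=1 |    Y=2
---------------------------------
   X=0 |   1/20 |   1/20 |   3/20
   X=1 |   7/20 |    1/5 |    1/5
0.0206 dits

Mutual information: I(X;Y) = H(X) + H(Y) - H(X,Y)

Marginals:
P(X) = (1/4, 3/4), H(X) = 0.2442 dits
P(Y) = (2/5, 1/4, 7/20), H(Y) = 0.4693 dits

Joint entropy: H(X,Y) = 0.6929 dits

I(X;Y) = 0.2442 + 0.4693 - 0.6929 = 0.0206 dits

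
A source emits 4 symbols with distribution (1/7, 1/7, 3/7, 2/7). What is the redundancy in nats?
0.1093 nats

Redundancy measures how far a source is from maximum entropy:
R = H_max - H(X)

Maximum entropy for 4 symbols: H_max = log_e(4) = 1.3863 nats
Actual entropy: H(X) = 1.2770 nats
Redundancy: R = 1.3863 - 1.2770 = 0.1093 nats

This redundancy represents potential for compression: the source could be compressed by 0.1093 nats per symbol.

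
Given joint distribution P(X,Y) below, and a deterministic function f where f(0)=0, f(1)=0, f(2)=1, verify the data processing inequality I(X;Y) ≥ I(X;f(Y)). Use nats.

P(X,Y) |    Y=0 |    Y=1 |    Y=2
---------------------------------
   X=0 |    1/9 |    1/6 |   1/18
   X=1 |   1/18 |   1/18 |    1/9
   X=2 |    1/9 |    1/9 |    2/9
I(X;Y) = 0.0590, I(X;f(Y)) = 0.0560, inequality holds: 0.0590 ≥ 0.0560

Data Processing Inequality: For any Markov chain X → Y → Z, we have I(X;Y) ≥ I(X;Z).

Here Z = f(Y) is a deterministic function of Y, forming X → Y → Z.

Original I(X;Y) = 0.0590 nats

After applying f:
P(X,Z) where Z=f(Y):
- P(X,Z=0) = P(X,Y=0) + P(X,Y=1)
- P(X,Z=1) = P(X,Y=2)

I(X;Z) = I(X;f(Y)) = 0.0560 nats

Verification: 0.0590 ≥ 0.0560 ✓

Information cannot be created by processing; the function f can only lose information about X.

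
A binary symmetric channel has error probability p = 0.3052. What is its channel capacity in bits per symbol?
0.1124 bits

For a binary symmetric channel (BSC) with error probability p:
Capacity C = 1 - H(p) bits per symbol

where H(p) = -p log₂(p) - (1-p) log₂(1-p) is the binary entropy function.

H(0.3052) = 0.8876 bits
C = 1 - 0.8876 = 0.1124 bits per symbol

This means we can reliably transmit up to 0.1124 bits of information per channel use.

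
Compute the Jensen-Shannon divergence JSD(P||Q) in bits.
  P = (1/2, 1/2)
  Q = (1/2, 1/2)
0.0000 bits

Jensen-Shannon divergence is:
JSD(P||Q) = 0.5 × D_KL(P||M) + 0.5 × D_KL(Q||M)
where M = 0.5 × (P + Q) is the mixture distribution.

M = 0.5 × (1/2, 1/2) + 0.5 × (1/2, 1/2) = (1/2, 1/2)

D_KL(P||M) = 0.0000 bits
D_KL(Q||M) = 0.0000 bits

JSD(P||Q) = 0.5 × 0.0000 + 0.5 × 0.0000 = 0.0000 bits

Unlike KL divergence, JSD is symmetric and bounded: 0 ≤ JSD ≤ log(2).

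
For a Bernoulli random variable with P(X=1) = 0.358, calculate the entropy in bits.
0.9410 bits

The binary entropy function is:
H(p) = -p log(p) - (1-p) log(1-p)

H(0.358) = -0.358 × log_2(0.358) - 0.642 × log_2(0.642)
H(0.358) = 0.9410 bits

Note: Binary entropy is maximized at p=0.5 (H=1 bit) and minimized at p=0 or p=1 (H=0).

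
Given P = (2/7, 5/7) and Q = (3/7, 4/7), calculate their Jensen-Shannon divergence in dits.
0.0049 dits

Jensen-Shannon divergence is:
JSD(P||Q) = 0.5 × D_KL(P||M) + 0.5 × D_KL(Q||M)
where M = 0.5 × (P + Q) is the mixture distribution.

M = 0.5 × (2/7, 5/7) + 0.5 × (3/7, 4/7) = (5/14, 9/14)

D_KL(P||M) = 0.0050 dits
D_KL(Q||M) = 0.0047 dits

JSD(P||Q) = 0.5 × 0.0050 + 0.5 × 0.0047 = 0.0049 dits

Unlike KL divergence, JSD is symmetric and bounded: 0 ≤ JSD ≤ log(2).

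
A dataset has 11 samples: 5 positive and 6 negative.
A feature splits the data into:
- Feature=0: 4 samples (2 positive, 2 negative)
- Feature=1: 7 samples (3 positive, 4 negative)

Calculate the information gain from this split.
0.0034 bits

Information Gain = H(Y) - H(Y|Feature)

Before split:
P(positive) = 5/11 = 0.4545
H(Y) = 0.9940 bits

After split:
Feature=0: H = 1.0000 bits (weight = 4/11)
Feature=1: H = 0.9852 bits (weight = 7/11)
H(Y|Feature) = (4/11)×1.0000 + (7/11)×0.9852 = 0.9906 bits

Information Gain = 0.9940 - 0.9906 = 0.0034 bits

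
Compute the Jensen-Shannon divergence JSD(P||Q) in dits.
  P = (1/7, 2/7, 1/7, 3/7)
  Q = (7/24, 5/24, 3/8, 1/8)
0.0378 dits

Jensen-Shannon divergence is:
JSD(P||Q) = 0.5 × D_KL(P||M) + 0.5 × D_KL(Q||M)
where M = 0.5 × (P + Q) is the mixture distribution.

M = 0.5 × (1/7, 2/7, 1/7, 3/7) + 0.5 × (7/24, 5/24, 3/8, 1/8) = (0.217262, 0.247024, 0.258929, 0.276786)

D_KL(P||M) = 0.0365 dits
D_KL(Q||M) = 0.0391 dits

JSD(P||Q) = 0.5 × 0.0365 + 0.5 × 0.0391 = 0.0378 dits

Unlike KL divergence, JSD is symmetric and bounded: 0 ≤ JSD ≤ log(2).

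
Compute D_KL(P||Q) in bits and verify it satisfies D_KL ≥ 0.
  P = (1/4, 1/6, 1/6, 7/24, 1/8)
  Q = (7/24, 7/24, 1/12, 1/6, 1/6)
0.1601 bits

KL divergence satisfies the Gibbs inequality: D_KL(P||Q) ≥ 0 for all distributions P, Q.

D_KL(P||Q) = Σ p(x) log(p(x)/q(x))
Term by term:
  x=0: 1/4 × log_2[(1/4)/(7/24)] = -0.0556
  x=1: 1/6 × log_2[(1/6)/(7/24)] = -0.1346
  x=2: 1/6 × log_2[(1/6)/(1/12)] = 0.1667
  x=3: 7/24 × log_2[(7/24)/(1/6)] = 0.2355
  x=4: 1/8 × log_2[(1/8)/(1/6)] = -0.0519
D_KL(P||Q) = 0.1601 bits

D_KL(P||Q) = 0.1601 ≥ 0 ✓

This non-negativity is a fundamental property: relative entropy cannot be negative because it measures how different Q is from P.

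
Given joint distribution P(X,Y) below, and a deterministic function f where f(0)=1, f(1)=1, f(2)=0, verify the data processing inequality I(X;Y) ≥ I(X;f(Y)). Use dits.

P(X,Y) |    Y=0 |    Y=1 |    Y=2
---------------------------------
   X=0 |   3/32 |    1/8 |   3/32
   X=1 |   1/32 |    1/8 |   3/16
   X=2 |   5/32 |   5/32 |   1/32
I(X;Y) = 0.0476, I(X;f(Y)) = 0.0385, inequality holds: 0.0476 ≥ 0.0385

Data Processing Inequality: For any Markov chain X → Y → Z, we have I(X;Y) ≥ I(X;Z).

Here Z = f(Y) is a deterministic function of Y, forming X → Y → Z.

Original I(X;Y) = 0.0476 dits

After applying f:
P(X,Z) where Z=f(Y):
- P(X,Z=0) = P(X,Y=2)
- P(X,Z=1) = P(X,Y=0) + P(X,Y=1)

I(X;Z) = I(X;f(Y)) = 0.0385 dits

Verification: 0.0476 ≥ 0.0385 ✓

Information cannot be created by processing; the function f can only lose information about X.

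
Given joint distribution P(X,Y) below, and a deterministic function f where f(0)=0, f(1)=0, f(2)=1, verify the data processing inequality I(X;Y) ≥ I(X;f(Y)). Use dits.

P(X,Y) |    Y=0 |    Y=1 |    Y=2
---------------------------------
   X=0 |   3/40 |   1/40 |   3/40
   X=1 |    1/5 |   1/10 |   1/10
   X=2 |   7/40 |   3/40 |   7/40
I(X;Y) = 0.0071, I(X;f(Y)) = 0.0065, inequality holds: 0.0071 ≥ 0.0065

Data Processing Inequality: For any Markov chain X → Y → Z, we have I(X;Y) ≥ I(X;Z).

Here Z = f(Y) is a deterministic function of Y, forming X → Y → Z.

Original I(X;Y) = 0.0071 dits

After applying f:
P(X,Z) where Z=f(Y):
- P(X,Z=0) = P(X,Y=0) + P(X,Y=1)
- P(X,Z=1) = P(X,Y=2)

I(X;Z) = I(X;f(Y)) = 0.0065 dits

Verification: 0.0071 ≥ 0.0065 ✓

Information cannot be created by processing; the function f can only lose information about X.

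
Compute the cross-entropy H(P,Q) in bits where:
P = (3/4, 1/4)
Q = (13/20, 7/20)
0.8448 bits

Cross-entropy: H(P,Q) = -Σ p(x) log q(x)

Alternatively: H(P,Q) = H(P) + D_KL(P||Q)
H(P) = 0.8113 bits
D_KL(P||Q) = 0.0335 bits

H(P,Q) = 0.8113 + 0.0335 = 0.8448 bits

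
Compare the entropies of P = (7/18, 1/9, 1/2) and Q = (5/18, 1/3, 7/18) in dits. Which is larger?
Q

Computing entropies in dits:
H(P) = 0.4161
H(Q) = 0.4731

Distribution Q has higher entropy.

Intuition: The distribution closer to uniform (more spread out) has higher entropy.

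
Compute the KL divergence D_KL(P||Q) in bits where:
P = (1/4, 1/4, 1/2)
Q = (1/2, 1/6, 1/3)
0.1887 bits

KL divergence: D_KL(P||Q) = Σ p(x) log(p(x)/q(x))

Computing term by term:
  x=0: 1/4 × log_2[(1/4)/(1/2)] = 1/4 × -1.0000 = -0.2500
  x=1: 1/4 × log_2[(1/4)/(1/6)] = 1/4 × 0.5850 = 0.1462
  x=2: 1/2 × log_2[(1/2)/(1/3)] = 1/2 × 0.5850 = 0.2925

D_KL(P||Q) = 0.1887 bits

Note: KL divergence is always non-negative and equals 0 iff P = Q.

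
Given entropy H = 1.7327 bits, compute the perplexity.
3.3235

Perplexity is 2^H (or exp(H) for natural log).

H = 1.7327 bits
Perplexity = 2^1.7327 = 3.3235

Interpretation: The model's uncertainty is equivalent to choosing uniformly among 3.3 options.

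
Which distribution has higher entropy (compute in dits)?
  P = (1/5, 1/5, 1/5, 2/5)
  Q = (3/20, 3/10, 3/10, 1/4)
Q

Computing entropies in dits:
H(P) = 0.5786
H(Q) = 0.5878

Distribution Q has higher entropy.

Intuition: The distribution closer to uniform (more spread out) has higher entropy.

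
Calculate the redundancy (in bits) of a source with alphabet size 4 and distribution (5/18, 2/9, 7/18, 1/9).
0.1224 bits

Redundancy measures how far a source is from maximum entropy:
R = H_max - H(X)

Maximum entropy for 4 symbols: H_max = log_2(4) = 2.0000 bits
Actual entropy: H(X) = 1.8776 bits
Redundancy: R = 2.0000 - 1.8776 = 0.1224 bits

This redundancy represents potential for compression: the source could be compressed by 0.1224 bits per symbol.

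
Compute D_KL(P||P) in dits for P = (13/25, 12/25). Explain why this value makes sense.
0.0000 dits

KL divergence satisfies the Gibbs inequality: D_KL(P||Q) ≥ 0 for all distributions P, Q.

D_KL(P||Q) = Σ p(x) log(p(x)/q(x))
Each term is p(x) × log_10(p(x)/p(x)) = p(x) × log_10(1) = 0, so the sum is 0.
D_KL(P||Q) = 0.0000 dits

When P = Q, the KL divergence is exactly 0, as there is no 'divergence' between identical distributions.

This non-negativity is a fundamental property: relative entropy cannot be negative because it measures how different Q is from P.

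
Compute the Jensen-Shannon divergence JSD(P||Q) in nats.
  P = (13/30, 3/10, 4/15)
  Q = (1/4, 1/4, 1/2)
0.0316 nats

Jensen-Shannon divergence is:
JSD(P||Q) = 0.5 × D_KL(P||M) + 0.5 × D_KL(Q||M)
where M = 0.5 × (P + Q) is the mixture distribution.

M = 0.5 × (13/30, 3/10, 4/15) + 0.5 × (1/4, 1/4, 1/2) = (0.341667, 11/40, 0.383333)

D_KL(P||M) = 0.0323 nats
D_KL(Q||M) = 0.0309 nats

JSD(P||Q) = 0.5 × 0.0323 + 0.5 × 0.0309 = 0.0316 nats

Unlike KL divergence, JSD is symmetric and bounded: 0 ≤ JSD ≤ log(2).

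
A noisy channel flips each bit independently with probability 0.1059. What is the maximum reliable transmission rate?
0.5126 bits

For a binary symmetric channel (BSC) with error probability p:
Capacity C = 1 - H(p) bits per symbol

where H(p) = -p log₂(p) - (1-p) log₂(1-p) is the binary entropy function.

H(0.1059) = 0.4874 bits
C = 1 - 0.4874 = 0.5126 bits per symbol

This means we can reliably transmit up to 0.5126 bits of information per channel use.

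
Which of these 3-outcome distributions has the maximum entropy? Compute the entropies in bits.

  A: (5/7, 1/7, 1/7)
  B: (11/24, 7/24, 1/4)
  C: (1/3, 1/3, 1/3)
C

For a discrete distribution over n outcomes, entropy is maximized by the uniform distribution.

Computing entropies:
H(A) = 1.1488 bits
H(B) = 1.5343 bits
H(C) = 1.5850 bits

The uniform distribution (where all probabilities equal 1/3) achieves the maximum entropy of log_2(3) = 1.5850 bits.

Distribution C has the highest entropy.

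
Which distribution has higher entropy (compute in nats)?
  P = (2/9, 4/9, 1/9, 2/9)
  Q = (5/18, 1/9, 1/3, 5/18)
Q

Computing entropies in nats:
H(P) = 1.2730
H(Q) = 1.3220

Distribution Q has higher entropy.

Intuition: The distribution closer to uniform (more spread out) has higher entropy.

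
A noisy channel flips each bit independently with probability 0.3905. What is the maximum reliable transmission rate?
0.0349 bits

For a binary symmetric channel (BSC) with error probability p:
Capacity C = 1 - H(p) bits per symbol

where H(p) = -p log₂(p) - (1-p) log₂(1-p) is the binary entropy function.

H(0.3905) = 0.9651 bits
C = 1 - 0.9651 = 0.0349 bits per symbol

This means we can reliably transmit up to 0.0349 bits of information per channel use.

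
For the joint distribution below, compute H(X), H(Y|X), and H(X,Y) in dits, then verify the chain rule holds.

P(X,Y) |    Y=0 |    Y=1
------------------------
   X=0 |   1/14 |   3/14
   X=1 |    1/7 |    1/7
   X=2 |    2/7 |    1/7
H(X,Y) = 0.7429, H(X) = 0.4686, H(Y|X) = 0.2743 (all in dits)

Chain rule: H(X,Y) = H(X) + H(Y|X)

Left side — joint entropy directly:
H(X,Y) = -Σ p(x,y) log p(x,y) = 0.7429 dits

Right side — compute H(Y|X) from the conditional distributions:
P(X) = (2/7, 2/7, 3/7), so H(X) = 0.4686 dits
H(Y|X) = Σ_x P(X=x) · H(Y|X=x):
  P(Y|X=0) = (1/4, 3/4), H(Y|X=0) = 0.2442, weight P(X=0) = 2/7
  P(Y|X=1) = (1/2, 1/2), H(Y|X=1) = 0.3010, weight P(X=1) = 2/7
  P(Y|X=2) = (2/3, 1/3), H(Y|X=2) = 0.2764, weight P(X=2) = 3/7
H(Y|X) = 0.2743 dits

H(X) + H(Y|X) = 0.4686 + 0.2743 = 0.7429 dits

Both sides equal 0.7429 dits. ✓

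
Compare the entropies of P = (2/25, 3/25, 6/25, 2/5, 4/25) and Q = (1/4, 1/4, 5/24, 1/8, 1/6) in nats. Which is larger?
Q

Computing entropies in nats:
H(P) = 1.4587
H(Q) = 1.5785

Distribution Q has higher entropy.

Intuition: The distribution closer to uniform (more spread out) has higher entropy.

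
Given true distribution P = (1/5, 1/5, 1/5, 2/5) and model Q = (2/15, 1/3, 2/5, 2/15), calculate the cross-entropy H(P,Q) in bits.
2.3255 bits

Cross-entropy: H(P,Q) = -Σ p(x) log q(x)

Alternatively: H(P,Q) = H(P) + D_KL(P||Q)
H(P) = 1.9219 bits
D_KL(P||Q) = 0.4036 bits

H(P,Q) = 1.9219 + 0.4036 = 2.3255 bits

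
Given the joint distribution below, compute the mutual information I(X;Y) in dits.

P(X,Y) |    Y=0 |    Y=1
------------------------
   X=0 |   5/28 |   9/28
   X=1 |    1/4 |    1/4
0.0045 dits

Mutual information: I(X;Y) = H(X) + H(Y) - H(X,Y)

Marginals:
P(X) = (1/2, 1/2), H(X) = 0.3010 dits
P(Y) = (3/7, 4/7), H(Y) = 0.2966 dits

Joint entropy: H(X,Y) = 0.5931 dits

I(X;Y) = 0.3010 + 0.2966 - 0.5931 = 0.0045 dits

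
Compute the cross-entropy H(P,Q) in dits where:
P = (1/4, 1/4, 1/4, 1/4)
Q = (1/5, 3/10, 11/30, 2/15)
0.6332 dits

Cross-entropy: H(P,Q) = -Σ p(x) log q(x)

Alternatively: H(P,Q) = H(P) + D_KL(P||Q)
H(P) = 0.6021 dits
D_KL(P||Q) = 0.0311 dits

H(P,Q) = 0.6021 + 0.0311 = 0.6332 dits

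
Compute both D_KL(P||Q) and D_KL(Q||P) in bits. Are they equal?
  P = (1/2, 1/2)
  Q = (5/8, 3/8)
D_KL(P||Q) = 0.0466, D_KL(Q||P) = 0.0456

KL divergence is not symmetric: D_KL(P||Q) ≠ D_KL(Q||P) in general.

D_KL(P||Q) = 0.0466 bits
D_KL(Q||P) = 0.0456 bits

No, they are not equal!

This asymmetry is why KL divergence is not a true distance metric.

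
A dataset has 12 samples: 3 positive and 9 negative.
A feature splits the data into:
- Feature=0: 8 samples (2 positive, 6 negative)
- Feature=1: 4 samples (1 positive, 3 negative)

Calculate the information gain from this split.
0.0000 bits

Information Gain = H(Y) - H(Y|Feature)

Before split:
P(positive) = 3/12 = 0.2500
H(Y) = 0.8113 bits

After split:
Feature=0: H = 0.8113 bits (weight = 8/12)
Feature=1: H = 0.8113 bits (weight = 4/12)
H(Y|Feature) = (8/12)×0.8113 + (4/12)×0.8113 = 0.8113 bits

Information Gain = 0.8113 - 0.8113 = 0.0000 bits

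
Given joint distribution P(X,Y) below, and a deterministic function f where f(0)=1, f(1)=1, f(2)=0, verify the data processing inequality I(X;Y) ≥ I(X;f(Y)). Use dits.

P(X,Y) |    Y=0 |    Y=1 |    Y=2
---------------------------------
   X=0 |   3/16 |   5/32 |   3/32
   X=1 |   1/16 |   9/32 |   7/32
I(X;Y) = 0.0298, I(X;f(Y)) = 0.0078, inequality holds: 0.0298 ≥ 0.0078

Data Processing Inequality: For any Markov chain X → Y → Z, we have I(X;Y) ≥ I(X;Z).

Here Z = f(Y) is a deterministic function of Y, forming X → Y → Z.

Original I(X;Y) = 0.0298 dits

After applying f:
P(X,Z) where Z=f(Y):
- P(X,Z=0) = P(X,Y=2)
- P(X,Z=1) = P(X,Y=0) + P(X,Y=1)

I(X;Z) = I(X;f(Y)) = 0.0078 dits

Verification: 0.0298 ≥ 0.0078 ✓

Information cannot be created by processing; the function f can only lose information about X.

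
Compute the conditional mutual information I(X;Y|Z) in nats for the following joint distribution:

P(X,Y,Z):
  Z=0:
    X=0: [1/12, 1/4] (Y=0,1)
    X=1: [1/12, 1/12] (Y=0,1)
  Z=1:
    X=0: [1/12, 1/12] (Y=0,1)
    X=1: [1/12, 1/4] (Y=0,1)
0.0306 nats

Conditional mutual information: I(X;Y|Z) = H(X|Z) + H(Y|Z) - H(X,Y|Z)

H(Z) = 0.6931
H(X,Z) = 1.3297 → H(X|Z) = 0.6365
H(Y,Z) = 1.3297 → H(Y|Z) = 0.6365
H(X,Y,Z) = 1.9356 → H(X,Y|Z) = 1.2425

I(X;Y|Z) = 0.6365 + 0.6365 - 1.2425 = 0.0306 nats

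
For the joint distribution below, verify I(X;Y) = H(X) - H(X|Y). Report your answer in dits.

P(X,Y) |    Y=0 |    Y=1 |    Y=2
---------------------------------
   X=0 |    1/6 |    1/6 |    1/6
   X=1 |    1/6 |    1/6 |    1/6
I(X;Y) = 0.0000 dits

Mutual information has multiple equivalent forms:
- I(X;Y) = H(X) - H(X|Y)
- I(X;Y) = H(Y) - H(Y|X)
- I(X;Y) = H(X) + H(Y) - H(X,Y)

Computing all quantities:
H(X) = 0.3010, H(Y) = 0.4771, H(X,Y) = 0.7782
H(X|Y) = 0.3010, H(Y|X) = 0.4771

Verification:
H(X) - H(X|Y) = 0.3010 - 0.3010 = 0.0000
H(Y) - H(Y|X) = 0.4771 - 0.4771 = 0.0000
H(X) + H(Y) - H(X,Y) = 0.3010 + 0.4771 - 0.7782 = 0.0000

All forms give I(X;Y) = 0.0000 dits. ✓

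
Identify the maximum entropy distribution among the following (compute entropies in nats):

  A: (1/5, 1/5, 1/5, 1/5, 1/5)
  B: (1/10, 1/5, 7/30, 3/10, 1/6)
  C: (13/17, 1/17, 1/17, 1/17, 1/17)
A

For a discrete distribution over n outcomes, entropy is maximized by the uniform distribution.

Computing entropies:
H(A) = 1.6094 nats
H(B) = 1.5515 nats
H(C) = 0.8718 nats

The uniform distribution (where all probabilities equal 1/5) achieves the maximum entropy of log_e(5) = 1.6094 nats.

Distribution A has the highest entropy.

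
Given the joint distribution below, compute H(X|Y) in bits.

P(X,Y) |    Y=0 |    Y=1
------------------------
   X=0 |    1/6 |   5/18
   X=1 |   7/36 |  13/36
0.9906 bits

Using the chain rule: H(X|Y) = H(X,Y) - H(Y)

First, compute H(X,Y) = 1.9342 bits

Marginal P(Y) = (13/36, 23/36)
H(Y) = 0.9436 bits

H(X|Y) = H(X,Y) - H(Y) = 1.9342 - 0.9436 = 0.9906 bits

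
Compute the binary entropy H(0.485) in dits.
0.3008 dits

The binary entropy function is:
H(p) = -p log(p) - (1-p) log(1-p)

H(0.485) = -0.485 × log_10(0.485) - 0.515 × log_10(0.515)
H(0.485) = 0.3008 dits

Note: Binary entropy is maximized at p=0.5 (H=1 bit) and minimized at p=0 or p=1 (H=0).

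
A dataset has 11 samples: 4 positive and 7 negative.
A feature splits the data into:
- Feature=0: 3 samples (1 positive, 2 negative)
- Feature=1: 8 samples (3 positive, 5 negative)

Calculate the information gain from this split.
0.0011 bits

Information Gain = H(Y) - H(Y|Feature)

Before split:
P(positive) = 4/11 = 0.3636
H(Y) = 0.9457 bits

After split:
Feature=0: H = 0.9183 bits (weight = 3/11)
Feature=1: H = 0.9544 bits (weight = 8/11)
H(Y|Feature) = (3/11)×0.9183 + (8/11)×0.9544 = 0.9446 bits

Information Gain = 0.9457 - 0.9446 = 0.0011 bits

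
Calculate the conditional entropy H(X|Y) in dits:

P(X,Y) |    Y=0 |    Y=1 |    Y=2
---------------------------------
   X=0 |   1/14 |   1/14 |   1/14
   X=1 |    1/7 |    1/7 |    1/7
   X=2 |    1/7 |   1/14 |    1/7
0.4563 dits

Using the chain rule: H(X|Y) = H(X,Y) - H(Y)

First, compute H(X,Y) = 0.9311 dits

Marginal P(Y) = (5/14, 2/7, 5/14)
H(Y) = 0.4748 dits

H(X|Y) = H(X,Y) - H(Y) = 0.9311 - 0.4748 = 0.4563 dits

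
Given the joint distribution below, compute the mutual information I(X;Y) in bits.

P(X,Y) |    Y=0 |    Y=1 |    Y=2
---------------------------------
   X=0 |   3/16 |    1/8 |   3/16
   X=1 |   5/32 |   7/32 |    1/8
0.0298 bits

Mutual information: I(X;Y) = H(X) + H(Y) - H(X,Y)

Marginals:
P(X) = (1/2, 1/2), H(X) = 1.0000 bits
P(Y) = (11/32, 11/32, 5/16), H(Y) = 1.5835 bits

Joint entropy: H(X,Y) = 2.5537 bits

I(X;Y) = 1.0000 + 1.5835 - 2.5537 = 0.0298 bits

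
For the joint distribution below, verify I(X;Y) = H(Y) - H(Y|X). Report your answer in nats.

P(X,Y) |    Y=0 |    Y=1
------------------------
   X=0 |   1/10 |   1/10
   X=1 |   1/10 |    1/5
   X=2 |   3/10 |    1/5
I(X;Y) = 0.0271 nats

Mutual information has multiple equivalent forms:
- I(X;Y) = H(X) - H(X|Y)
- I(X;Y) = H(Y) - H(Y|X)
- I(X;Y) = H(X) + H(Y) - H(X,Y)

Computing all quantities:
H(X) = 1.0297, H(Y) = 0.6931, H(X,Y) = 1.6957
H(X|Y) = 1.0026, H(Y|X) = 0.6661

Verification:
H(X) - H(X|Y) = 1.0297 - 1.0026 = 0.0271
H(Y) - H(Y|X) = 0.6931 - 0.6661 = 0.0271
H(X) + H(Y) - H(X,Y) = 1.0297 + 0.6931 - 1.6957 = 0.0271

All forms give I(X;Y) = 0.0271 nats. ✓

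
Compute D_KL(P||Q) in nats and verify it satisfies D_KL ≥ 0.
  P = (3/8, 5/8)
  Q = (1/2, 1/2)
0.0316 nats

KL divergence satisfies the Gibbs inequality: D_KL(P||Q) ≥ 0 for all distributions P, Q.

D_KL(P||Q) = Σ p(x) log(p(x)/q(x))
Term by term:
  x=0: 3/8 × log_e[(3/8)/(1/2)] = -0.1079
  x=1: 5/8 × log_e[(5/8)/(1/2)] = 0.1395
D_KL(P||Q) = 0.0316 nats

D_KL(P||Q) = 0.0316 ≥ 0 ✓

This non-negativity is a fundamental property: relative entropy cannot be negative because it measures how different Q is from P.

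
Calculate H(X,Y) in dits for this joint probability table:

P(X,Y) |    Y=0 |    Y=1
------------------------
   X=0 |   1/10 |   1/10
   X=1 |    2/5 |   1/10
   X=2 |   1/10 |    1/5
0.6990 dits

Joint entropy is H(X,Y) = -Σ_{x,y} p(x,y) log p(x,y).

Summing over all non-zero entries:
H(X,Y) = -[1/10·log_10(1/10) + 1/10·log_10(1/10) + 2/5·log_10(2/5) + 1/10·log_10(1/10) + 1/10·log_10(1/10) + 1/5·log_10(1/5)]
H(X,Y) = 0.6990 dits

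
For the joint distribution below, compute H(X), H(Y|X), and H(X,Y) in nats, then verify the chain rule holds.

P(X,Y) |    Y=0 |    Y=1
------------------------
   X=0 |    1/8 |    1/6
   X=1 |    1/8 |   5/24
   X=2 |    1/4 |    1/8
H(X,Y) = 1.7518, H(X) = 1.0934, H(Y|X) = 0.6584 (all in nats)

Chain rule: H(X,Y) = H(X) + H(Y|X)

Left side — joint entropy directly:
H(X,Y) = -Σ p(x,y) log p(x,y) = 1.7518 nats

Right side — compute H(Y|X) from the conditional distributions:
P(X) = (7/24, 1/3, 3/8), so H(X) = 1.0934 nats
H(Y|X) = Σ_x P(X=x) · H(Y|X=x):
  P(Y|X=0) = (3/7, 4/7), H(Y|X=0) = 0.6829, weight P(X=0) = 7/24
  P(Y|X=1) = (3/8, 5/8), H(Y|X=1) = 0.6616, weight P(X=1) = 1/3
  P(Y|X=2) = (2/3, 1/3), H(Y|X=2) = 0.6365, weight P(X=2) = 3/8
H(Y|X) = 0.6584 nats

H(X) + H(Y|X) = 1.0934 + 0.6584 = 1.7518 nats

Both sides equal 1.7518 nats. ✓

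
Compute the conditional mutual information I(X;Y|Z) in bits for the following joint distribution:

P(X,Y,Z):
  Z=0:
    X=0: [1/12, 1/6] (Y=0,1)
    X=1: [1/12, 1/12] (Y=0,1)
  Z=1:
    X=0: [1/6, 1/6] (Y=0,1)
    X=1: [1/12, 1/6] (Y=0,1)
0.0201 bits

Conditional mutual information: I(X;Y|Z) = H(X|Z) + H(Y|Z) - H(X,Y|Z)

H(Z) = 0.9799
H(X,Z) = 1.9591 → H(X|Z) = 0.9793
H(Y,Z) = 1.9591 → H(Y|Z) = 0.9793
H(X,Y,Z) = 2.9183 → H(X,Y|Z) = 1.9384

I(X;Y|Z) = 0.9793 + 0.9793 - 1.9384 = 0.0201 bits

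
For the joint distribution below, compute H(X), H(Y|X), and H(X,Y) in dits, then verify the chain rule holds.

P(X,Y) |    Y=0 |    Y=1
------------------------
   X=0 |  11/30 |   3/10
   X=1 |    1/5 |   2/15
H(X,Y) = 0.5731, H(X) = 0.2764, H(Y|X) = 0.2967 (all in dits)

Chain rule: H(X,Y) = H(X) + H(Y|X)

Left side — joint entropy directly:
H(X,Y) = -Σ p(x,y) log p(x,y) = 0.5731 dits

Right side — compute H(Y|X) from the conditional distributions:
P(X) = (2/3, 1/3), so H(X) = 0.2764 dits
H(Y|X) = Σ_x P(X=x) · H(Y|X=x):
  P(Y|X=0) = (11/20, 9/20), H(Y|X=0) = 0.2989, weight P(X=0) = 2/3
  P(Y|X=1) = (3/5, 2/5), H(Y|X=1) = 0.2923, weight P(X=1) = 1/3
H(Y|X) = 0.2967 dits

H(X) + H(Y|X) = 0.2764 + 0.2967 = 0.5731 dits

Both sides equal 0.5731 dits. ✓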